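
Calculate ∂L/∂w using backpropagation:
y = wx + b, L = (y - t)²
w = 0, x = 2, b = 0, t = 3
∂L/∂w = -12

y = wx + b = (0)(2) + 0 = 0
∂L/∂y = 2(y - t) = 2(0 - 3) = -6
∂y/∂w = x = 2
∂L/∂w = ∂L/∂y · ∂y/∂w = -6 × 2 = -12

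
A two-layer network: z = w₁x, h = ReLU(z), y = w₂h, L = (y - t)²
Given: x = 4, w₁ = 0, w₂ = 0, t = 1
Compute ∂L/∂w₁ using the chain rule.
∂L/∂w₁ = 0

Forward pass:
z = w₁x = 0×4 = 0
h = ReLU(0) = 0
y = w₂h = 0×0 = 0

Backward pass:
∂L/∂y = 2(y - t) = 2(0 - 1) = -2
∂y/∂h = w₂ = 0
∂h/∂z = 0 (ReLU derivative)
∂z/∂w₁ = x = 4

∂L/∂w₁ = -2 × 0 × 0 × 4 = 0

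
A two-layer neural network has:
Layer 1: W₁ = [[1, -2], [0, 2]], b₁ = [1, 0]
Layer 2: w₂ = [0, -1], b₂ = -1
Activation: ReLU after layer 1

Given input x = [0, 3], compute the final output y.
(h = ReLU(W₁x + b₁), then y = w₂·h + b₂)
y = -7

Layer 1 pre-activation: z₁ = [-5, 6]
After ReLU: h = [0, 6]
Layer 2 output: y = 0×0 + -1×6 + -1 = -7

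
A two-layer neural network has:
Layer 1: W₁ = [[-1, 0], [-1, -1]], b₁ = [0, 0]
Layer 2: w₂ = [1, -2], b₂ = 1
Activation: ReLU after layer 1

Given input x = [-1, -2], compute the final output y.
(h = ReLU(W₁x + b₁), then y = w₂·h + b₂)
y = -4

Layer 1 pre-activation: z₁ = [1, 3]
After ReLU: h = [1, 3]
Layer 2 output: y = 1×1 + -2×3 + 1 = -4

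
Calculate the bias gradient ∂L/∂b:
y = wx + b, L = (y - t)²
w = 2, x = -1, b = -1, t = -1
∂L/∂b = -4

y = wx + b = (2)(-1) + -1 = -3
∂L/∂y = 2(y - t) = 2(-3 - -1) = -4
∂y/∂b = 1
∂L/∂b = ∂L/∂y · ∂y/∂b = -4 × 1 = -4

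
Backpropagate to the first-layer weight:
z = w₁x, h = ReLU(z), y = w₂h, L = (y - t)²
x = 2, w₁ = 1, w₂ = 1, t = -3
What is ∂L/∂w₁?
∂L/∂w₁ = 20

Forward pass:
z = w₁x = 1×2 = 2
h = ReLU(2) = 2
y = w₂h = 1×2 = 2

Backward pass:
∂L/∂y = 2(y - t) = 2(2 - -3) = 10
∂y/∂h = w₂ = 1
∂h/∂z = 1 (ReLU derivative)
∂z/∂w₁ = x = 2

∂L/∂w₁ = 10 × 1 × 1 × 2 = 20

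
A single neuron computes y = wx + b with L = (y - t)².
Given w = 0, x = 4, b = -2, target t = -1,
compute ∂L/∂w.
∂L/∂w = -8

y = wx + b = (0)(4) + -2 = -2
∂L/∂y = 2(y - t) = 2(-2 - -1) = -2
∂y/∂w = x = 4
∂L/∂w = ∂L/∂y · ∂y/∂w = -2 × 4 = -8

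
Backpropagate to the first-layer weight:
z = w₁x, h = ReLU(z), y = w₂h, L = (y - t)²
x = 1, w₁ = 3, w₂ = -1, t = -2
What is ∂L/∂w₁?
∂L/∂w₁ = 2

Forward pass:
z = w₁x = 3×1 = 3
h = ReLU(3) = 3
y = w₂h = -1×3 = -3

Backward pass:
∂L/∂y = 2(y - t) = 2(-3 - -2) = -2
∂y/∂h = w₂ = -1
∂h/∂z = 1 (ReLU derivative)
∂z/∂w₁ = x = 1

∂L/∂w₁ = -2 × -1 × 1 × 1 = 2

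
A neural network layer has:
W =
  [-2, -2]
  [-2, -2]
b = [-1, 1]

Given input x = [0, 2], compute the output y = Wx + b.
y = [-5, -3]

Wx = [-2×0 + -2×2, -2×0 + -2×2]
   = [-4, -4]
y = Wx + b = [-4 + -1, -4 + 1] = [-5, -3]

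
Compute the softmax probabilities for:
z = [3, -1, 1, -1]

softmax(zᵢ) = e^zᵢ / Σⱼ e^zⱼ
p = [0.8533, 0.0156, 0.1155, 0.0156]

exp(z) = [20.09, 0.3679, 2.718, 0.3679]
Sum = 23.54
p = [0.8533, 0.0156, 0.1155, 0.0156]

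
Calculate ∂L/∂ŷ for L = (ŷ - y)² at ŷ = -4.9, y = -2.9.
∂L/∂ŷ = -4.0

∂L/∂ŷ = 2(ŷ - y) = 2(-4.9 - -2.9) = 2(-2.0) = -4.0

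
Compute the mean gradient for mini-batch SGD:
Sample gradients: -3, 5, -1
Average gradient = 0.3333

Average = (1/3)(-3 + 5 + -1) = 1/3 = 0.3333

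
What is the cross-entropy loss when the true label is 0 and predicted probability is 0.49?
L = 0.6733

L = -0·log(0.49) - 1·log(0.51) = -log(0.51) = 0.6733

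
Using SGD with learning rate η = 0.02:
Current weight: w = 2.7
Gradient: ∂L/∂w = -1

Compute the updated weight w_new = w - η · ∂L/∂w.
w_new = 2.72

w_new = w - η·∂L/∂w = 2.7 - 0.02×(-1) = 2.7 - (-0.02) = 2.72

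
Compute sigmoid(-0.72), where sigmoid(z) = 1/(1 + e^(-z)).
0.3274

sigmoid(-0.72) = 1/(1 + e^(0.72)) = 1/(1 + 2.054) = 0.3274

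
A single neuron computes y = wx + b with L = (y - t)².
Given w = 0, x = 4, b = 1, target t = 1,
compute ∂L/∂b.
∂L/∂b = 0

y = wx + b = (0)(4) + 1 = 1
∂L/∂y = 2(y - t) = 2(1 - 1) = 0
∂y/∂b = 1
∂L/∂b = ∂L/∂y · ∂y/∂b = 0 × 1 = 0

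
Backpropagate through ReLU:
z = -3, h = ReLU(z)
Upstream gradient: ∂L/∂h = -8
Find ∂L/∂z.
∂L/∂z = 0

h = ReLU(-3) = 0
Since z < 0: ∂h/∂z = 0
∂L/∂z = ∂L/∂h · ∂h/∂z = -8 × 0 = 0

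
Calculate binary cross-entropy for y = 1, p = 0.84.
L = 0.1744

L = -1·log(0.84) - 0·log(0.16) = -log(0.84) = 0.1744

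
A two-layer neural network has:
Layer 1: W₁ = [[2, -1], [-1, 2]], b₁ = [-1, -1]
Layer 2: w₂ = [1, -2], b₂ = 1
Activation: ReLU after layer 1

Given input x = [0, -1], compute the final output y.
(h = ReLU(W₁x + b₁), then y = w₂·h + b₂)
y = 1

Layer 1 pre-activation: z₁ = [0, -3]
After ReLU: h = [0, 0]
Layer 2 output: y = 1×0 + -2×0 + 1 = 1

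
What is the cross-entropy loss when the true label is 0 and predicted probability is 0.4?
L = 0.5108

L = -0·log(0.4) - 1·log(0.6) = -log(0.6) = 0.5108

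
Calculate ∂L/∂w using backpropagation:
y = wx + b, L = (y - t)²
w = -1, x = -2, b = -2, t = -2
∂L/∂w = -8

y = wx + b = (-1)(-2) + -2 = 0
∂L/∂y = 2(y - t) = 2(0 - -2) = 4
∂y/∂w = x = -2
∂L/∂w = ∂L/∂y · ∂y/∂w = 4 × -2 = -8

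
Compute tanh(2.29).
0.9797

tanh(2.29) = (e^(2.29) - e^(-2.29))/(e^(2.29) + e^(-2.29)) = 0.9797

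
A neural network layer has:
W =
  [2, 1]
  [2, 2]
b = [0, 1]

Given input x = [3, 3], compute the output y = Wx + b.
y = [9, 13]

Wx = [2×3 + 1×3, 2×3 + 2×3]
   = [9, 12]
y = Wx + b = [9 + 0, 12 + 1] = [9, 13]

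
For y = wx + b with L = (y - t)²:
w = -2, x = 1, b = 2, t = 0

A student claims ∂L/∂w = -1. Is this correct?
Incorrect

y = (-2)(1) + 2 = 0
∂L/∂y = 2(y - t) = 2(0 - 0) = 0
∂y/∂w = x = 1
∂L/∂w = 0 × 1 = 0

Claimed value: -1
Incorrect: The correct gradient is 0.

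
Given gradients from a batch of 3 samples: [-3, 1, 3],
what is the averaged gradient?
Average gradient = 0.3333

Average = (1/3)(-3 + 1 + 3) = 1/3 = 0.3333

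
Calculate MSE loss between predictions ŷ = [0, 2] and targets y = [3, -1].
MSE = 9

MSE = (1/2)((0-3)² + (2--1)²) = (1/2)(9 + 9) = 9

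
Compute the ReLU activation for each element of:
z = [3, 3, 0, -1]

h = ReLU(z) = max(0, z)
h = [3, 3, 0, 0]

ReLU applied element-wise: max(0,3)=3, max(0,3)=3, max(0,0)=0, max(0,-1)=0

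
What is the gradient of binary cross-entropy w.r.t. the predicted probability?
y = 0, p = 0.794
∂L/∂p = 4.854

∂L/∂p = -y/p + (1-y)/(1-p) = 0 + 1/0.206 = 4.854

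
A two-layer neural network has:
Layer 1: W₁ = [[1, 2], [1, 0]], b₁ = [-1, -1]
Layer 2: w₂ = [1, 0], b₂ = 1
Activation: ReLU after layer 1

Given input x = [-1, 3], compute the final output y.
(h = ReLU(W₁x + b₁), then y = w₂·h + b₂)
y = 5

Layer 1 pre-activation: z₁ = [4, -2]
After ReLU: h = [4, 0]
Layer 2 output: y = 1×4 + 0×0 + 1 = 5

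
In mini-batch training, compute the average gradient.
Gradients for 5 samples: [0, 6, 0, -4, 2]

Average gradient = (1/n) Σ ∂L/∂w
Average gradient = 0.8

Average = (1/5)(0 + 6 + 0 + -4 + 2) = 4/5 = 0.8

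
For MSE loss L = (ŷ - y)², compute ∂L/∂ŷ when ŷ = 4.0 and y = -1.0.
∂L/∂ŷ = 10.0

∂L/∂ŷ = 2(ŷ - y) = 2(4.0 - -1.0) = 2(5.0) = 10.0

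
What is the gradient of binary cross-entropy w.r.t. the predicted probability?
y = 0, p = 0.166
∂L/∂p = 1.199

∂L/∂p = -y/p + (1-y)/(1-p) = 0 + 1/0.834 = 1.199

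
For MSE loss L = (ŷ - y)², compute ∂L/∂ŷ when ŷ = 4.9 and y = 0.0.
∂L/∂ŷ = 9.8

∂L/∂ŷ = 2(ŷ - y) = 2(4.9 - 0.0) = 2(4.9) = 9.8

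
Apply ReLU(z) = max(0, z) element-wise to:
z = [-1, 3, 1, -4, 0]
h = [0, 3, 1, 0, 0]

ReLU applied element-wise: max(0,-1)=0, max(0,3)=3, max(0,1)=1, max(0,-4)=0, max(0,0)=0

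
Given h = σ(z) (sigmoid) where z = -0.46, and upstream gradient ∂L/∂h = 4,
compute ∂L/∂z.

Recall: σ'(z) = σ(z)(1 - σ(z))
∂L/∂z = 0.9489

σ(-0.46) = 0.387
σ'(-0.46) = σ(-0.46)(1 - σ(-0.46)) = 0.387 × 0.613 = 0.2372
∂L/∂z = ∂L/∂h · σ'(z) = 4 × 0.2372 = 0.9489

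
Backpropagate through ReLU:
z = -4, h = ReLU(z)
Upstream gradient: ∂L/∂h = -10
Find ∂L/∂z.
∂L/∂z = 0

h = ReLU(-4) = 0
Since z < 0: ∂h/∂z = 0
∂L/∂z = ∂L/∂h · ∂h/∂z = -10 × 0 = 0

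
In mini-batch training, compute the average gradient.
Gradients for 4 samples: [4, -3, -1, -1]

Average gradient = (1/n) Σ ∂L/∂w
Average gradient = -0.25

Average = (1/4)(4 + -3 + -1 + -1) = -1/4 = -0.25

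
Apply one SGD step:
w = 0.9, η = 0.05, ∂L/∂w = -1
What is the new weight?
w_new = 0.95

w_new = w - η·∂L/∂w = 0.9 - 0.05×(-1) = 0.9 - (-0.05) = 0.95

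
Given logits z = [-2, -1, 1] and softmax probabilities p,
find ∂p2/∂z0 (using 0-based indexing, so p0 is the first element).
∂p2/∂z0 = -0.03545

p = softmax(z) = [0.04201, 0.1142, 0.8438]
p2 = 0.8438, p0 = 0.04201

∂p2/∂z0 = -p2 × p0 = -0.8438 × 0.04201 = -0.03545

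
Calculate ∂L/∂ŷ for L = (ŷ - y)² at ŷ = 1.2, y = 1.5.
∂L/∂ŷ = -0.6

∂L/∂ŷ = 2(ŷ - y) = 2(1.2 - 1.5) = 2(-0.3) = -0.6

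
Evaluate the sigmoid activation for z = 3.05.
0.9548

sigmoid(3.05) = 1/(1 + e^(-3.05)) = 1/(1 + 0.04736) = 0.9548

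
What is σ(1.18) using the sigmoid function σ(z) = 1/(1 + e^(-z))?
0.7649

sigmoid(1.18) = 1/(1 + e^(-1.18)) = 1/(1 + 0.3073) = 0.7649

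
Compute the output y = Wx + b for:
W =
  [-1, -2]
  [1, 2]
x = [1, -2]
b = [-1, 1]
y = [2, -2]

Wx = [-1×1 + -2×-2, 1×1 + 2×-2]
   = [3, -3]
y = Wx + b = [3 + -1, -3 + 1] = [2, -2]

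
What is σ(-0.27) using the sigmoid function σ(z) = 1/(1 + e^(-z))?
0.4329

sigmoid(-0.27) = 1/(1 + e^(0.27)) = 1/(1 + 1.31) = 0.4329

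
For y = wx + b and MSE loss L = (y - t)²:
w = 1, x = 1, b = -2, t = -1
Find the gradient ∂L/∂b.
∂L/∂b = 0

y = wx + b = (1)(1) + -2 = -1
∂L/∂y = 2(y - t) = 2(-1 - -1) = 0
∂y/∂b = 1
∂L/∂b = ∂L/∂y · ∂y/∂b = 0 × 1 = 0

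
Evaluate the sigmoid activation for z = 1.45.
0.81

sigmoid(1.45) = 1/(1 + e^(-1.45)) = 1/(1 + 0.2346) = 0.81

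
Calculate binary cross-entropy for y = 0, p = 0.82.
L = 1.715

L = -0·log(0.82) - 1·log(0.18) = -log(0.18) = 1.715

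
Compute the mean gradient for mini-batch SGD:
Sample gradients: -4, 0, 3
Average gradient = -0.3333

Average = (1/3)(-4 + 0 + 3) = -1/3 = -0.3333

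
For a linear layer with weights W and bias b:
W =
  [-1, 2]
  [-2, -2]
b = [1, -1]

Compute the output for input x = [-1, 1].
y = [4, -1]

Wx = [-1×-1 + 2×1, -2×-1 + -2×1]
   = [3, 0]
y = Wx + b = [3 + 1, 0 + -1] = [4, -1]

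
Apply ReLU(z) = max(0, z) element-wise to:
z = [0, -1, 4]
h = [0, 0, 4]

ReLU applied element-wise: max(0,0)=0, max(0,-1)=0, max(0,4)=4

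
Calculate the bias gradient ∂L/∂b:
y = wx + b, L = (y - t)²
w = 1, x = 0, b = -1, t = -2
∂L/∂b = 2

y = wx + b = (1)(0) + -1 = -1
∂L/∂y = 2(y - t) = 2(-1 - -2) = 2
∂y/∂b = 1
∂L/∂b = ∂L/∂y · ∂y/∂b = 2 × 1 = 2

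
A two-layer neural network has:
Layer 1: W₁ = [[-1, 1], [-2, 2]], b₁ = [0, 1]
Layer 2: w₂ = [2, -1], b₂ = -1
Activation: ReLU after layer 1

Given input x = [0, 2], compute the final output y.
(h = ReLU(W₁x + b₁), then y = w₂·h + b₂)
y = -2

Layer 1 pre-activation: z₁ = [2, 5]
After ReLU: h = [2, 5]
Layer 2 output: y = 2×2 + -1×5 + -1 = -2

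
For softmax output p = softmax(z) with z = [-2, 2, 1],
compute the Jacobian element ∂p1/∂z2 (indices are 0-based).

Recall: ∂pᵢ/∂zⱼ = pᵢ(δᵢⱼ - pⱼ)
∂p1/∂z2 = -0.1915

p = softmax(z) = [0.01321, 0.7214, 0.2654]
p1 = 0.7214, p2 = 0.2654

∂p1/∂z2 = -p1 × p2 = -0.7214 × 0.2654 = -0.1915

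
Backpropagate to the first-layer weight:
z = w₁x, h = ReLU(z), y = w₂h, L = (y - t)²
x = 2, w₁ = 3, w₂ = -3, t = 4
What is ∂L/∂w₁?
∂L/∂w₁ = 264

Forward pass:
z = w₁x = 3×2 = 6
h = ReLU(6) = 6
y = w₂h = -3×6 = -18

Backward pass:
∂L/∂y = 2(y - t) = 2(-18 - 4) = -44
∂y/∂h = w₂ = -3
∂h/∂z = 1 (ReLU derivative)
∂z/∂w₁ = x = 2

∂L/∂w₁ = -44 × -3 × 1 × 2 = 264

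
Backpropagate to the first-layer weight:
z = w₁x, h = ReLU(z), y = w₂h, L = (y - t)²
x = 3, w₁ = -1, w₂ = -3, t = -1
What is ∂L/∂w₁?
∂L/∂w₁ = 0

Forward pass:
z = w₁x = -1×3 = -3
h = ReLU(-3) = 0
y = w₂h = -3×0 = 0

Backward pass:
∂L/∂y = 2(y - t) = 2(0 - -1) = 2
∂y/∂h = w₂ = -3
∂h/∂z = 0 (ReLU derivative)
∂z/∂w₁ = x = 3

∂L/∂w₁ = 2 × -3 × 0 × 3 = 0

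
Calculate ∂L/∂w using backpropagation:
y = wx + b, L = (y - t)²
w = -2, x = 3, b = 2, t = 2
∂L/∂w = -36

y = wx + b = (-2)(3) + 2 = -4
∂L/∂y = 2(y - t) = 2(-4 - 2) = -12
∂y/∂w = x = 3
∂L/∂w = ∂L/∂y · ∂y/∂w = -12 × 3 = -36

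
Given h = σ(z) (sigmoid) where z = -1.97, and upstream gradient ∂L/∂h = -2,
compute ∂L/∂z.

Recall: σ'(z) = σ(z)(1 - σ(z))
∂L/∂z = -0.2148

σ(-1.97) = 0.1224
σ'(-1.97) = σ(-1.97)(1 - σ(-1.97)) = 0.1224 × 0.8776 = 0.1074
∂L/∂z = ∂L/∂h · σ'(z) = -2 × 0.1074 = -0.2148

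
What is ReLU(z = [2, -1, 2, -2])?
h = [2, 0, 2, 0]

ReLU applied element-wise: max(0,2)=2, max(0,-1)=0, max(0,2)=2, max(0,-2)=0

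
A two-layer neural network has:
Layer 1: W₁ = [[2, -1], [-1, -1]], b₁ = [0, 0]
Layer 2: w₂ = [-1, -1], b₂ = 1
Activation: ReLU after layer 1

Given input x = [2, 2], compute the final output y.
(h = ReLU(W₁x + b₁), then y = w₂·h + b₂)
y = -1

Layer 1 pre-activation: z₁ = [2, -4]
After ReLU: h = [2, 0]
Layer 2 output: y = -1×2 + -1×0 + 1 = -1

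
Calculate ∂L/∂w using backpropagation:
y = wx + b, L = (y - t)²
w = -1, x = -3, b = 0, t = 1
∂L/∂w = -12

y = wx + b = (-1)(-3) + 0 = 3
∂L/∂y = 2(y - t) = 2(3 - 1) = 4
∂y/∂w = x = -3
∂L/∂w = ∂L/∂y · ∂y/∂w = 4 × -3 = -12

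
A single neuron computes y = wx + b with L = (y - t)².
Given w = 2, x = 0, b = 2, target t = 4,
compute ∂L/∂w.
∂L/∂w = 0

y = wx + b = (2)(0) + 2 = 2
∂L/∂y = 2(y - t) = 2(2 - 4) = -4
∂y/∂w = x = 0
∂L/∂w = ∂L/∂y · ∂y/∂w = -4 × 0 = 0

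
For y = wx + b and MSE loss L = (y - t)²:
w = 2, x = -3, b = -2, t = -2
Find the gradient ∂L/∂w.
∂L/∂w = 36

y = wx + b = (2)(-3) + -2 = -8
∂L/∂y = 2(y - t) = 2(-8 - -2) = -12
∂y/∂w = x = -3
∂L/∂w = ∂L/∂y · ∂y/∂w = -12 × -3 = 36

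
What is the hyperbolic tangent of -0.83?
-0.6805

tanh(-0.83) = (e^(-0.83) - e^(0.83))/(e^(-0.83) + e^(0.83)) = -0.6805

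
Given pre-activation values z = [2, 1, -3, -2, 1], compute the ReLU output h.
h = [2, 1, 0, 0, 1]

ReLU applied element-wise: max(0,2)=2, max(0,1)=1, max(0,-3)=0, max(0,-2)=0, max(0,1)=1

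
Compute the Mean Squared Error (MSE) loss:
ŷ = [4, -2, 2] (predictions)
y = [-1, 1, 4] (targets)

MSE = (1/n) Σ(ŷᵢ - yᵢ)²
MSE = 12.67

MSE = (1/3)((4--1)² + (-2-1)² + (2-4)²) = (1/3)(25 + 9 + 4) = 12.67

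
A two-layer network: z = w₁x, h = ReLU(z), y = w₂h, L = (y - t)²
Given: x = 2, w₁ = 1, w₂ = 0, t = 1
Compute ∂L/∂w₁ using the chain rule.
∂L/∂w₁ = 0

Forward pass:
z = w₁x = 1×2 = 2
h = ReLU(2) = 2
y = w₂h = 0×2 = 0

Backward pass:
∂L/∂y = 2(y - t) = 2(0 - 1) = -2
∂y/∂h = w₂ = 0
∂h/∂z = 1 (ReLU derivative)
∂z/∂w₁ = x = 2

∂L/∂w₁ = -2 × 0 × 1 × 2 = 0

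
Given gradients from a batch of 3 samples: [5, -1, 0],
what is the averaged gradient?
Average gradient = 1.333

Average = (1/3)(5 + -1 + 0) = 4/3 = 1.333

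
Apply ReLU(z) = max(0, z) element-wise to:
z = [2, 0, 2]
h = [2, 0, 2]

ReLU applied element-wise: max(0,2)=2, max(0,0)=0, max(0,2)=2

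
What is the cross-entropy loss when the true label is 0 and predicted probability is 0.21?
L = 0.2357

L = -0·log(0.21) - 1·log(0.79) = -log(0.79) = 0.2357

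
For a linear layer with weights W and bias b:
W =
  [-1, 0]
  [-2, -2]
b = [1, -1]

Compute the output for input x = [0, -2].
y = [1, 3]

Wx = [-1×0 + 0×-2, -2×0 + -2×-2]
   = [0, 4]
y = Wx + b = [0 + 1, 4 + -1] = [1, 3]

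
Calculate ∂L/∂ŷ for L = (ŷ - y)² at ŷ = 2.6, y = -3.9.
∂L/∂ŷ = 13.0

∂L/∂ŷ = 2(ŷ - y) = 2(2.6 - -3.9) = 2(6.5) = 13.0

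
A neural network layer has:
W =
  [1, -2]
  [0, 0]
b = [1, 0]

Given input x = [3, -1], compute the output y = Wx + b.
y = [6, 0]

Wx = [1×3 + -2×-1, 0×3 + 0×-1]
   = [5, 0]
y = Wx + b = [5 + 1, 0 + 0] = [6, 0]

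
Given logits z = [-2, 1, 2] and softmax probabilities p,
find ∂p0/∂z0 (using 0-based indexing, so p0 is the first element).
∂p0/∂z0 = 0.01304

p = softmax(z) = [0.01321, 0.2654, 0.7214]
p0 = 0.01321

∂p0/∂z0 = p0(1 - p0) = 0.01321 × (1 - 0.01321) = 0.01304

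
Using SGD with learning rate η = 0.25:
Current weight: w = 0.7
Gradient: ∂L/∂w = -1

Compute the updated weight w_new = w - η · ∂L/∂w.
w_new = 0.95

w_new = w - η·∂L/∂w = 0.7 - 0.25×(-1) = 0.7 - (-0.25) = 0.95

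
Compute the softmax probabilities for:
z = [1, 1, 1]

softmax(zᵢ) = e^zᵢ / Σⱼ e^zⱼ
p = [0.3333, 0.3333, 0.3333]

exp(z) = [2.718, 2.718, 2.718]
Sum = 8.155
p = [0.3333, 0.3333, 0.3333]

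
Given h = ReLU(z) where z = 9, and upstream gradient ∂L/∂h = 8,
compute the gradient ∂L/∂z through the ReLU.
∂L/∂z = 8

h = ReLU(9) = 9
Since z > 0: ∂h/∂z = 1
∂L/∂z = ∂L/∂h · ∂h/∂z = 8 × 1 = 8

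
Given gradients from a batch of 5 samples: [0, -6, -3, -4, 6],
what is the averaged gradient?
Average gradient = -1.4

Average = (1/5)(0 + -6 + -3 + -4 + 6) = -7/5 = -1.4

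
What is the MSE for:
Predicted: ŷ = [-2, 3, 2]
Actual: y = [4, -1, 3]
MSE = 17.67

MSE = (1/3)((-2-4)² + (3--1)² + (2-3)²) = (1/3)(36 + 16 + 1) = 17.67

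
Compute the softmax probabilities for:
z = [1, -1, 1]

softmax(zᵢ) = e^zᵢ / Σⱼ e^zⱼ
p = [0.4683, 0.0634, 0.4683]

exp(z) = [2.718, 0.3679, 2.718]
Sum = 5.804
p = [0.4683, 0.0634, 0.4683]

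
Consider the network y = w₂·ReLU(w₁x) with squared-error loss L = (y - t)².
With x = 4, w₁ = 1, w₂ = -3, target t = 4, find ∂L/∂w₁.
∂L/∂w₁ = 384

Forward pass:
z = w₁x = 1×4 = 4
h = ReLU(4) = 4
y = w₂h = -3×4 = -12

Backward pass:
∂L/∂y = 2(y - t) = 2(-12 - 4) = -32
∂y/∂h = w₂ = -3
∂h/∂z = 1 (ReLU derivative)
∂z/∂w₁ = x = 4

∂L/∂w₁ = -32 × -3 × 1 × 4 = 384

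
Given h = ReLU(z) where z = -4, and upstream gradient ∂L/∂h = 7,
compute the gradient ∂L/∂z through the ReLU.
∂L/∂z = 0

h = ReLU(-4) = 0
Since z < 0: ∂h/∂z = 0
∂L/∂z = ∂L/∂h · ∂h/∂z = 7 × 0 = 0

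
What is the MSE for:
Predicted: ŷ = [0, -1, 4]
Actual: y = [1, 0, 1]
MSE = 3.667

MSE = (1/3)((0-1)² + (-1-0)² + (4-1)²) = (1/3)(1 + 1 + 9) = 3.667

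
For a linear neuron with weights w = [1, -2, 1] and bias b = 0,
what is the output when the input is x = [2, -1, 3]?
y = 7

y = (1)(2) + (-2)(-1) + (1)(3) + 0 = 7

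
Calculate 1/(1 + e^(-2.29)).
0.908

sigmoid(2.29) = 1/(1 + e^(-2.29)) = 1/(1 + 0.1013) = 0.908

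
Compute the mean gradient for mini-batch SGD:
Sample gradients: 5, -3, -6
Average gradient = -1.333

Average = (1/3)(5 + -3 + -6) = -4/3 = -1.333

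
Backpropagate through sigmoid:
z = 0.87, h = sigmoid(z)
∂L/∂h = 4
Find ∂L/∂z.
∂L/∂z = 0.8323

σ(0.87) = 0.7047
σ'(0.87) = σ(0.87)(1 - σ(0.87)) = 0.7047 × 0.2953 = 0.2081
∂L/∂z = ∂L/∂h · σ'(z) = 4 × 0.2081 = 0.8323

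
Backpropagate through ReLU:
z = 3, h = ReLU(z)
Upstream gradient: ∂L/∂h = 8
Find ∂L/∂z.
∂L/∂z = 8

h = ReLU(3) = 3
Since z > 0: ∂h/∂z = 1
∂L/∂z = ∂L/∂h · ∂h/∂z = 8 × 1 = 8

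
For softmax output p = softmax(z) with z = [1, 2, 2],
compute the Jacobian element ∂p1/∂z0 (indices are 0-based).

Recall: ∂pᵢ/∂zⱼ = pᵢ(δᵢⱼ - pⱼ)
∂p1/∂z0 = -0.06561

p = softmax(z) = [0.1554, 0.4223, 0.4223]
p1 = 0.4223, p0 = 0.1554

∂p1/∂z0 = -p1 × p0 = -0.4223 × 0.1554 = -0.06561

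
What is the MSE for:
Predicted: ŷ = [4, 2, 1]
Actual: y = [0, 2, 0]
MSE = 5.667

MSE = (1/3)((4-0)² + (2-2)² + (1-0)²) = (1/3)(16 + 0 + 1) = 5.667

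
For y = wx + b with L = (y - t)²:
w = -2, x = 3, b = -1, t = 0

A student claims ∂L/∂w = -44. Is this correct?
Incorrect

y = (-2)(3) + -1 = -7
∂L/∂y = 2(y - t) = 2(-7 - 0) = -14
∂y/∂w = x = 3
∂L/∂w = -14 × 3 = -42

Claimed value: -44
Incorrect: The correct gradient is -42.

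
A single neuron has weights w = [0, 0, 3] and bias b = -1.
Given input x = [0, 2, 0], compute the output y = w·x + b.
y = -1

y = (0)(0) + (0)(2) + (3)(0) + -1 = -1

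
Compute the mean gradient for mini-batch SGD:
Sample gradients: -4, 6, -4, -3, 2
Average gradient = -0.6

Average = (1/5)(-4 + 6 + -4 + -3 + 2) = -3/5 = -0.6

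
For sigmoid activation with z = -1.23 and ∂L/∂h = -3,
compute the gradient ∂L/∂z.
∂L/∂z = -0.5251

σ(-1.23) = 0.2262
σ'(-1.23) = σ(-1.23)(1 - σ(-1.23)) = 0.2262 × 0.7738 = 0.175
∂L/∂z = ∂L/∂h · σ'(z) = -3 × 0.175 = -0.5251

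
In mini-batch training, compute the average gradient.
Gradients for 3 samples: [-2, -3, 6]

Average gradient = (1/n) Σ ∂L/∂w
Average gradient = 0.3333

Average = (1/3)(-2 + -3 + 6) = 1/3 = 0.3333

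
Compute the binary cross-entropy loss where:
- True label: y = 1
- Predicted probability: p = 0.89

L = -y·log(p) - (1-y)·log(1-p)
L = 0.1165

L = -1·log(0.89) - 0·log(0.11) = -log(0.89) = 0.1165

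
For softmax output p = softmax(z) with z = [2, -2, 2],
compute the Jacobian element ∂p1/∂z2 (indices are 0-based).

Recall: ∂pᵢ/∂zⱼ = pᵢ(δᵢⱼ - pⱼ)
∂p1/∂z2 = -0.004496

p = softmax(z) = [0.4955, 0.009075, 0.4955]
p1 = 0.009075, p2 = 0.4955

∂p1/∂z2 = -p1 × p2 = -0.009075 × 0.4955 = -0.004496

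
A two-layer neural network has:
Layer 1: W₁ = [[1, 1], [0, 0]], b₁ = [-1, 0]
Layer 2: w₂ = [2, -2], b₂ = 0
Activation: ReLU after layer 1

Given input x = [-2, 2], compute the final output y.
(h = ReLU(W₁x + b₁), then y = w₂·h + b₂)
y = 0

Layer 1 pre-activation: z₁ = [-1, 0]
After ReLU: h = [0, 0]
Layer 2 output: y = 2×0 + -2×0 + 0 = 0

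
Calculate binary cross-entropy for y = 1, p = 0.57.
L = 0.5621

L = -1·log(0.57) - 0·log(0.43) = -log(0.57) = 0.5621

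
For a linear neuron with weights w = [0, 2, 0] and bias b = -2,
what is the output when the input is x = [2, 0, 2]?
y = -2

y = (0)(2) + (2)(0) + (0)(2) + -2 = -2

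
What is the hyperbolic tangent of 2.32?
0.9809

tanh(2.32) = (e^(2.32) - e^(-2.32))/(e^(2.32) + e^(-2.32)) = 0.9809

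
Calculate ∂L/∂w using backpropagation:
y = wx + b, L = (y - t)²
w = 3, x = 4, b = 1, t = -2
∂L/∂w = 120

y = wx + b = (3)(4) + 1 = 13
∂L/∂y = 2(y - t) = 2(13 - -2) = 30
∂y/∂w = x = 4
∂L/∂w = ∂L/∂y · ∂y/∂w = 30 × 4 = 120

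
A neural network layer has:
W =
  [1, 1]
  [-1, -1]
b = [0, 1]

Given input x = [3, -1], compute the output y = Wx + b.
y = [2, -1]

Wx = [1×3 + 1×-1, -1×3 + -1×-1]
   = [2, -2]
y = Wx + b = [2 + 0, -2 + 1] = [2, -1]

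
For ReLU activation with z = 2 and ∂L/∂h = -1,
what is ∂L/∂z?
∂L/∂z = -1

h = ReLU(2) = 2
Since z > 0: ∂h/∂z = 1
∂L/∂z = ∂L/∂h · ∂h/∂z = -1 × 1 = -1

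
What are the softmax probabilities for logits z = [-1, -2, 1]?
p = [0.1142, 0.042, 0.8438]

exp(z) = [0.3679, 0.1353, 2.718]
Sum = 3.221
p = [0.1142, 0.042, 0.8438]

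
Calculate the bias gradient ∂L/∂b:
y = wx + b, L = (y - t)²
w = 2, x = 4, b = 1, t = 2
∂L/∂b = 14

y = wx + b = (2)(4) + 1 = 9
∂L/∂y = 2(y - t) = 2(9 - 2) = 14
∂y/∂b = 1
∂L/∂b = ∂L/∂y · ∂y/∂b = 14 × 1 = 14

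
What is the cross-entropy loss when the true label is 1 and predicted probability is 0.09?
L = 2.408

L = -1·log(0.09) - 0·log(0.91) = -log(0.09) = 2.408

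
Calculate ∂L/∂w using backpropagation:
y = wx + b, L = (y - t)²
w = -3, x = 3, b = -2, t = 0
∂L/∂w = -66

y = wx + b = (-3)(3) + -2 = -11
∂L/∂y = 2(y - t) = 2(-11 - 0) = -22
∂y/∂w = x = 3
∂L/∂w = ∂L/∂y · ∂y/∂w = -22 × 3 = -66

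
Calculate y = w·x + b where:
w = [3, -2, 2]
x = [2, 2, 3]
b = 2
y = 10

y = (3)(2) + (-2)(2) + (2)(3) + 2 = 10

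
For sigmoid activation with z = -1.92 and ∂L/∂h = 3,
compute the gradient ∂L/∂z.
∂L/∂z = 0.3345

σ(-1.92) = 0.1279
σ'(-1.92) = σ(-1.92)(1 - σ(-1.92)) = 0.1279 × 0.8721 = 0.1115
∂L/∂z = ∂L/∂h · σ'(z) = 3 × 0.1115 = 0.3345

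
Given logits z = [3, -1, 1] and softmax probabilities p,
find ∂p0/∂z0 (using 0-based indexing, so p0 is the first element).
∂p0/∂z0 = 0.1154

p = softmax(z) = [0.8668, 0.01588, 0.1173]
p0 = 0.8668

∂p0/∂z0 = p0(1 - p0) = 0.8668 × (1 - 0.8668) = 0.1154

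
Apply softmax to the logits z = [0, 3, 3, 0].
p = [0.0237, 0.4763, 0.4763, 0.0237]

exp(z) = [1, 20.09, 20.09, 1]
Sum = 42.17
p = [0.0237, 0.4763, 0.4763, 0.0237]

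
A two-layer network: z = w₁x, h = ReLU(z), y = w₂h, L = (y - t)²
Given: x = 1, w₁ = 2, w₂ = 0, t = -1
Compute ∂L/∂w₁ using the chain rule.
∂L/∂w₁ = 0

Forward pass:
z = w₁x = 2×1 = 2
h = ReLU(2) = 2
y = w₂h = 0×2 = 0

Backward pass:
∂L/∂y = 2(y - t) = 2(0 - -1) = 2
∂y/∂h = w₂ = 0
∂h/∂z = 1 (ReLU derivative)
∂z/∂w₁ = x = 1

∂L/∂w₁ = 2 × 0 × 1 × 1 = 0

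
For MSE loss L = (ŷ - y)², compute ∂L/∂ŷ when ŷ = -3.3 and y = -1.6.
∂L/∂ŷ = -3.4

∂L/∂ŷ = 2(ŷ - y) = 2(-3.3 - -1.6) = 2(-1.7) = -3.4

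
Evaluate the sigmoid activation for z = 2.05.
0.8859

sigmoid(2.05) = 1/(1 + e^(-2.05)) = 1/(1 + 0.1287) = 0.8859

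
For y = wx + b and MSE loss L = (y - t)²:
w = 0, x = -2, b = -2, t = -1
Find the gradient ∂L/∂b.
∂L/∂b = -2

y = wx + b = (0)(-2) + -2 = -2
∂L/∂y = 2(y - t) = 2(-2 - -1) = -2
∂y/∂b = 1
∂L/∂b = ∂L/∂y · ∂y/∂b = -2 × 1 = -2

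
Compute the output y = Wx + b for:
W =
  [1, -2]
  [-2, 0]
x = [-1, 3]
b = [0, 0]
y = [-7, 2]

Wx = [1×-1 + -2×3, -2×-1 + 0×3]
   = [-7, 2]
y = Wx + b = [-7 + 0, 2 + 0] = [-7, 2]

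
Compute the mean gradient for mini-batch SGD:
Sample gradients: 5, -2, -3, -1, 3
Average gradient = 0.4

Average = (1/5)(5 + -2 + -3 + -1 + 3) = 2/5 = 0.4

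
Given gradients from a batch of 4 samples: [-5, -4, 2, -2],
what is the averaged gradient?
Average gradient = -2.25

Average = (1/4)(-5 + -4 + 2 + -2) = -9/4 = -2.25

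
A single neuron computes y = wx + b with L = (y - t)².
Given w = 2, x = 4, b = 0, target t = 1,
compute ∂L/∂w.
∂L/∂w = 56

y = wx + b = (2)(4) + 0 = 8
∂L/∂y = 2(y - t) = 2(8 - 1) = 14
∂y/∂w = x = 4
∂L/∂w = ∂L/∂y · ∂y/∂w = 14 × 4 = 56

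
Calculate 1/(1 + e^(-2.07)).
0.888

sigmoid(2.07) = 1/(1 + e^(-2.07)) = 1/(1 + 0.1262) = 0.888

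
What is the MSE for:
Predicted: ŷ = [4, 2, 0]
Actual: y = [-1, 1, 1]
MSE = 9

MSE = (1/3)((4--1)² + (2-1)² + (0-1)²) = (1/3)(25 + 1 + 1) = 9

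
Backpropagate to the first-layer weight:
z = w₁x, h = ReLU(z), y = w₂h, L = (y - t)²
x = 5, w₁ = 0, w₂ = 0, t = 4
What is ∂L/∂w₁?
∂L/∂w₁ = 0

Forward pass:
z = w₁x = 0×5 = 0
h = ReLU(0) = 0
y = w₂h = 0×0 = 0

Backward pass:
∂L/∂y = 2(y - t) = 2(0 - 4) = -8
∂y/∂h = w₂ = 0
∂h/∂z = 0 (ReLU derivative)
∂z/∂w₁ = x = 5

∂L/∂w₁ = -8 × 0 × 0 × 5 = 0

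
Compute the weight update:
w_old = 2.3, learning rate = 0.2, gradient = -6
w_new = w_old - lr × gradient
w_new = 3.5

w_new = w - η·∂L/∂w = 2.3 - 0.2×(-6) = 2.3 - (-1.2) = 3.5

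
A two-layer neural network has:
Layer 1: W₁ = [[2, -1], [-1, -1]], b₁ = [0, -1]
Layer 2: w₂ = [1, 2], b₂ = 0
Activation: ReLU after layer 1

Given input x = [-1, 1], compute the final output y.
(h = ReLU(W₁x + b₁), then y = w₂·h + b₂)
y = 0

Layer 1 pre-activation: z₁ = [-3, -1]
After ReLU: h = [0, 0]
Layer 2 output: y = 1×0 + 2×0 + 0 = 0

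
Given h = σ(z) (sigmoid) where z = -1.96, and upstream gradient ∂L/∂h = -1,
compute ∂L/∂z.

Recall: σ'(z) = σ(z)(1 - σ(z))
∂L/∂z = -0.1082

σ(-1.96) = 0.1235
σ'(-1.96) = σ(-1.96)(1 - σ(-1.96)) = 0.1235 × 0.8765 = 0.1082
∂L/∂z = ∂L/∂h · σ'(z) = -1 × 0.1082 = -0.1082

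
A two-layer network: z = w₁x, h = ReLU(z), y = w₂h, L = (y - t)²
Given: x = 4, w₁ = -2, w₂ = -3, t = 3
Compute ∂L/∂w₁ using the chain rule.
∂L/∂w₁ = 0

Forward pass:
z = w₁x = -2×4 = -8
h = ReLU(-8) = 0
y = w₂h = -3×0 = 0

Backward pass:
∂L/∂y = 2(y - t) = 2(0 - 3) = -6
∂y/∂h = w₂ = -3
∂h/∂z = 0 (ReLU derivative)
∂z/∂w₁ = x = 4

∂L/∂w₁ = -6 × -3 × 0 × 4 = 0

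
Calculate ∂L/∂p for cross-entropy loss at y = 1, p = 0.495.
∂L/∂p = -2.02

∂L/∂p = -y/p + (1-y)/(1-p) = -1/0.495 + 0 = -2.02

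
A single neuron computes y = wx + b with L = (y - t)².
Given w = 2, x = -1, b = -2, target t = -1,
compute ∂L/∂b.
∂L/∂b = -6

y = wx + b = (2)(-1) + -2 = -4
∂L/∂y = 2(y - t) = 2(-4 - -1) = -6
∂y/∂b = 1
∂L/∂b = ∂L/∂y · ∂y/∂b = -6 × 1 = -6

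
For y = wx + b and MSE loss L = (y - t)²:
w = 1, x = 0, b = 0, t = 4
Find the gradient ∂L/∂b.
∂L/∂b = -8

y = wx + b = (1)(0) + 0 = 0
∂L/∂y = 2(y - t) = 2(0 - 4) = -8
∂y/∂b = 1
∂L/∂b = ∂L/∂y · ∂y/∂b = -8 × 1 = -8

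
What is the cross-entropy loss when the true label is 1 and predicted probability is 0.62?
L = 0.478

L = -1·log(0.62) - 0·log(0.38) = -log(0.62) = 0.478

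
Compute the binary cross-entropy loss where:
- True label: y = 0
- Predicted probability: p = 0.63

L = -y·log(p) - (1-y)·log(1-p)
L = 0.9943

L = -0·log(0.63) - 1·log(0.37) = -log(0.37) = 0.9943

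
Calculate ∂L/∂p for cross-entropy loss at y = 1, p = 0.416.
∂L/∂p = -2.404

∂L/∂p = -y/p + (1-y)/(1-p) = -1/0.416 + 0 = -2.404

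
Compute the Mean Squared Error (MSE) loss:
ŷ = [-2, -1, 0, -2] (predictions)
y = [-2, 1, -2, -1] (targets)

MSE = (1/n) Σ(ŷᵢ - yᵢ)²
MSE = 2.25

MSE = (1/4)((-2--2)² + (-1-1)² + (0--2)² + (-2--1)²) = (1/4)(0 + 4 + 4 + 1) = 2.25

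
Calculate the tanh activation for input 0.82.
0.6751

tanh(0.82) = (e^(0.82) - e^(-0.82))/(e^(0.82) + e^(-0.82)) = 0.6751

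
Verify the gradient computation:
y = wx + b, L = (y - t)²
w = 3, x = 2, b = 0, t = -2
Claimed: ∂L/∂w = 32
Correct

y = (3)(2) + 0 = 6
∂L/∂y = 2(y - t) = 2(6 - -2) = 16
∂y/∂w = x = 2
∂L/∂w = 16 × 2 = 32

Claimed value: 32
Correct: The correct gradient is 32.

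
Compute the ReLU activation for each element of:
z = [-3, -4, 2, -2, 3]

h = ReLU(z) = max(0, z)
h = [0, 0, 2, 0, 3]

ReLU applied element-wise: max(0,-3)=0, max(0,-4)=0, max(0,2)=2, max(0,-2)=0, max(0,3)=3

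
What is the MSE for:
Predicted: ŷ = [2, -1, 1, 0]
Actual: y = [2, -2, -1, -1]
MSE = 1.5

MSE = (1/4)((2-2)² + (-1--2)² + (1--1)² + (0--1)²) = (1/4)(0 + 1 + 4 + 1) = 1.5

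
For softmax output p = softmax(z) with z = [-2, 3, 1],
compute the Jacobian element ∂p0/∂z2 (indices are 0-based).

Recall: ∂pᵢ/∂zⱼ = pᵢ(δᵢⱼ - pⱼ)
∂p0/∂z2 = -0.0006991

p = softmax(z) = [0.0059, 0.8756, 0.1185]
p0 = 0.0059, p2 = 0.1185

∂p0/∂z2 = -p0 × p2 = -0.0059 × 0.1185 = -0.0006991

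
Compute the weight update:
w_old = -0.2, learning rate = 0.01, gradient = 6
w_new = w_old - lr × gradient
w_new = -0.26

w_new = w - η·∂L/∂w = -0.2 - 0.01×(6) = -0.2 - (0.06) = -0.26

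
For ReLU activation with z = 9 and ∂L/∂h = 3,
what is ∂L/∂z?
∂L/∂z = 3

h = ReLU(9) = 9
Since z > 0: ∂h/∂z = 1
∂L/∂z = ∂L/∂h · ∂h/∂z = 3 × 1 = 3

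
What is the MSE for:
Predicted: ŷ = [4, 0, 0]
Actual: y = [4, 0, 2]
MSE = 1.333

MSE = (1/3)((4-4)² + (0-0)² + (0-2)²) = (1/3)(0 + 0 + 4) = 1.333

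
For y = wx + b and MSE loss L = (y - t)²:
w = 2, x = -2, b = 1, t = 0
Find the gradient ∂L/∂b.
∂L/∂b = -6

y = wx + b = (2)(-2) + 1 = -3
∂L/∂y = 2(y - t) = 2(-3 - 0) = -6
∂y/∂b = 1
∂L/∂b = ∂L/∂y · ∂y/∂b = -6 × 1 = -6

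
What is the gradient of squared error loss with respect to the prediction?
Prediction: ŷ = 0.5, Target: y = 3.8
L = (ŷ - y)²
∂L/∂ŷ = -6.6

∂L/∂ŷ = 2(ŷ - y) = 2(0.5 - 3.8) = 2(-3.3) = -6.6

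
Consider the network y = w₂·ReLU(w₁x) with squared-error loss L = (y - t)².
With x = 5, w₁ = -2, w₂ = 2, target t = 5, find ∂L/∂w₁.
∂L/∂w₁ = 0

Forward pass:
z = w₁x = -2×5 = -10
h = ReLU(-10) = 0
y = w₂h = 2×0 = 0

Backward pass:
∂L/∂y = 2(y - t) = 2(0 - 5) = -10
∂y/∂h = w₂ = 2
∂h/∂z = 0 (ReLU derivative)
∂z/∂w₁ = x = 5

∂L/∂w₁ = -10 × 2 × 0 × 5 = 0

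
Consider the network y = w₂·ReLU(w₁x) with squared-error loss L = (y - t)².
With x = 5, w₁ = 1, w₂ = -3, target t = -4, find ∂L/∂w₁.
∂L/∂w₁ = 330

Forward pass:
z = w₁x = 1×5 = 5
h = ReLU(5) = 5
y = w₂h = -3×5 = -15

Backward pass:
∂L/∂y = 2(y - t) = 2(-15 - -4) = -22
∂y/∂h = w₂ = -3
∂h/∂z = 1 (ReLU derivative)
∂z/∂w₁ = x = 5

∂L/∂w₁ = -22 × -3 × 1 × 5 = 330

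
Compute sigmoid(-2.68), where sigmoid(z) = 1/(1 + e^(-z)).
0.06416

sigmoid(-2.68) = 1/(1 + e^(2.68)) = 1/(1 + 14.59) = 0.06416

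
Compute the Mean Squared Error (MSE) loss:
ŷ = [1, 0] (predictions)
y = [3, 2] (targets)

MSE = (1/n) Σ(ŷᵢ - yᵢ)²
MSE = 4

MSE = (1/2)((1-3)² + (0-2)²) = (1/2)(4 + 4) = 4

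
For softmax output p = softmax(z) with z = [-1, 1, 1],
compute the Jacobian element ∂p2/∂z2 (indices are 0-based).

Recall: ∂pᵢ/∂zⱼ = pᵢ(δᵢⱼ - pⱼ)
∂p2/∂z2 = 0.249

p = softmax(z) = [0.06338, 0.4683, 0.4683]
p2 = 0.4683

∂p2/∂z2 = p2(1 - p2) = 0.4683 × (1 - 0.4683) = 0.249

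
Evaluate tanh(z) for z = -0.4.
-0.3799

tanh(-0.4) = (e^(-0.4) - e^(0.4))/(e^(-0.4) + e^(0.4)) = -0.3799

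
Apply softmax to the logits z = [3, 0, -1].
p = [0.9362, 0.0466, 0.0171]

exp(z) = [20.09, 1, 0.3679]
Sum = 21.45
p = [0.9362, 0.0466, 0.0171]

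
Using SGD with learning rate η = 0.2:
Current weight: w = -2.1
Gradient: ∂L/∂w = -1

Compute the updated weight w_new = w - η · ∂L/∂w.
w_new = -1.9

w_new = w - η·∂L/∂w = -2.1 - 0.2×(-1) = -2.1 - (-0.2) = -1.9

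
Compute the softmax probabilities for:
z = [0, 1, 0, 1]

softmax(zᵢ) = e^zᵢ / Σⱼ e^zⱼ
p = [0.1345, 0.3655, 0.1345, 0.3655]

exp(z) = [1, 2.718, 1, 2.718]
Sum = 7.437
p = [0.1345, 0.3655, 0.1345, 0.3655]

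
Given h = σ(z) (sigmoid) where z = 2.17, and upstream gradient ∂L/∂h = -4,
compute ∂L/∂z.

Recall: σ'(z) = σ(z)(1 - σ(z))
∂L/∂z = -0.3679

σ(2.17) = 0.8975
σ'(2.17) = σ(2.17)(1 - σ(2.17)) = 0.8975 × 0.1025 = 0.09198
∂L/∂z = ∂L/∂h · σ'(z) = -4 × 0.09198 = -0.3679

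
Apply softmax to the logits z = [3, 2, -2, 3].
p = [0.4211, 0.1549, 0.0028, 0.4211]

exp(z) = [20.09, 7.389, 0.1353, 20.09]
Sum = 47.7
p = [0.4211, 0.1549, 0.0028, 0.4211]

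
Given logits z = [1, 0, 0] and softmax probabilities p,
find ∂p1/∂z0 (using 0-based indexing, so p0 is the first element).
∂p1/∂z0 = -0.1221

p = softmax(z) = [0.5761, 0.2119, 0.2119]
p1 = 0.2119, p0 = 0.5761

∂p1/∂z0 = -p1 × p0 = -0.2119 × 0.5761 = -0.1221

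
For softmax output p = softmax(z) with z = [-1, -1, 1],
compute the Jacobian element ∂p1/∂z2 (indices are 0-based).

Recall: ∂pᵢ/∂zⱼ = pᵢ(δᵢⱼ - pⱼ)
∂p1/∂z2 = -0.08382

p = softmax(z) = [0.1065, 0.1065, 0.787]
p1 = 0.1065, p2 = 0.787

∂p1/∂z2 = -p1 × p2 = -0.1065 × 0.787 = -0.08382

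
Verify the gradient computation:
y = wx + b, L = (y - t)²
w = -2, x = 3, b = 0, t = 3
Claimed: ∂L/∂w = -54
Correct

y = (-2)(3) + 0 = -6
∂L/∂y = 2(y - t) = 2(-6 - 3) = -18
∂y/∂w = x = 3
∂L/∂w = -18 × 3 = -54

Claimed value: -54
Correct: The correct gradient is -54.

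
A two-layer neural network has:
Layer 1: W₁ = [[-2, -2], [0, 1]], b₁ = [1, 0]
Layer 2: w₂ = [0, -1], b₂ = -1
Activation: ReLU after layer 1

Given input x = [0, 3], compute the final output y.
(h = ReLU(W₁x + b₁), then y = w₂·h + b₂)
y = -4

Layer 1 pre-activation: z₁ = [-5, 3]
After ReLU: h = [0, 3]
Layer 2 output: y = 0×0 + -1×3 + -1 = -4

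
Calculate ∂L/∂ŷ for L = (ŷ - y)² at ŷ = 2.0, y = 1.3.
∂L/∂ŷ = 1.4

∂L/∂ŷ = 2(ŷ - y) = 2(2.0 - 1.3) = 2(0.7) = 1.4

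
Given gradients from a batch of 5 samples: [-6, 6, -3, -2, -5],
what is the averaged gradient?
Average gradient = -2

Average = (1/5)(-6 + 6 + -3 + -2 + -5) = -10/5 = -2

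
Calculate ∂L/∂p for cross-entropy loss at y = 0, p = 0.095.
∂L/∂p = 1.105

∂L/∂p = -y/p + (1-y)/(1-p) = 0 + 1/0.905 = 1.105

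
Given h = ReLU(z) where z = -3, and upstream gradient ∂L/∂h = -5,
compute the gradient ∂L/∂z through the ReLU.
∂L/∂z = 0

h = ReLU(-3) = 0
Since z < 0: ∂h/∂z = 0
∂L/∂z = ∂L/∂h · ∂h/∂z = -5 × 0 = 0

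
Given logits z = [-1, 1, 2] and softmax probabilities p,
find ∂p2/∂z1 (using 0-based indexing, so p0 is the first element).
∂p2/∂z1 = -0.183

p = softmax(z) = [0.03512, 0.2595, 0.7054]
p2 = 0.7054, p1 = 0.2595

∂p2/∂z1 = -p2 × p1 = -0.7054 × 0.2595 = -0.183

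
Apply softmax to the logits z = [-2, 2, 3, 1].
p = [0.0045, 0.2436, 0.6623, 0.0896]

exp(z) = [0.1353, 7.389, 20.09, 2.718]
Sum = 30.33
p = [0.0045, 0.2436, 0.6623, 0.0896]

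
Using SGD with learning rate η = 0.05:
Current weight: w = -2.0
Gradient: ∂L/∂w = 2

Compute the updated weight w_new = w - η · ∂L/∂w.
w_new = -2.1

w_new = w - η·∂L/∂w = -2.0 - 0.05×(2) = -2.0 - (0.1) = -2.1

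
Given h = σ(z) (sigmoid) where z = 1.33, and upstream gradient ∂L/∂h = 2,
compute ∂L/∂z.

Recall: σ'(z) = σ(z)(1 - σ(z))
∂L/∂z = 0.3308

σ(1.33) = 0.7908
σ'(1.33) = σ(1.33)(1 - σ(1.33)) = 0.7908 × 0.2092 = 0.1654
∂L/∂z = ∂L/∂h · σ'(z) = 2 × 0.1654 = 0.3308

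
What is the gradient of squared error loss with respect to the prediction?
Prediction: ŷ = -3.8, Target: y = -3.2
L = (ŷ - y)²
∂L/∂ŷ = -1.2

∂L/∂ŷ = 2(ŷ - y) = 2(-3.8 - -3.2) = 2(-0.6) = -1.2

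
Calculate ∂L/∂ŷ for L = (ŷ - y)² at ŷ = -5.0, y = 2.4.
∂L/∂ŷ = -14.8

∂L/∂ŷ = 2(ŷ - y) = 2(-5.0 - 2.4) = 2(-7.4) = -14.8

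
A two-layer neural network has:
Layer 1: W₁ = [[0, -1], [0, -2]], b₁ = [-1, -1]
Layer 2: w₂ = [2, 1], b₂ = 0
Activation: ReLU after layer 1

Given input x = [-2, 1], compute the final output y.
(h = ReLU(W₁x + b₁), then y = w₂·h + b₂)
y = 0

Layer 1 pre-activation: z₁ = [-2, -3]
After ReLU: h = [0, 0]
Layer 2 output: y = 2×0 + 1×0 + 0 = 0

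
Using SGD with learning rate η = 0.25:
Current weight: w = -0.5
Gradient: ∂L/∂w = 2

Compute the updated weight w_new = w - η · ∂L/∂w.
w_new = -1

w_new = w - η·∂L/∂w = -0.5 - 0.25×(2) = -0.5 - (0.5) = -1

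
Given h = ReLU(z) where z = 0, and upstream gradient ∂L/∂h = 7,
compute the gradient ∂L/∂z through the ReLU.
∂L/∂z = 0

h = ReLU(0) = 0
At z = 0: ∂h/∂z = 0 (by convention)
∂L/∂z = ∂L/∂h · ∂h/∂z = 7 × 0 = 0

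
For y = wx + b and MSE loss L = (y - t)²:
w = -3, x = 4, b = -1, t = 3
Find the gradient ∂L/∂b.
∂L/∂b = -32

y = wx + b = (-3)(4) + -1 = -13
∂L/∂y = 2(y - t) = 2(-13 - 3) = -32
∂y/∂b = 1
∂L/∂b = ∂L/∂y · ∂y/∂b = -32 × 1 = -32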